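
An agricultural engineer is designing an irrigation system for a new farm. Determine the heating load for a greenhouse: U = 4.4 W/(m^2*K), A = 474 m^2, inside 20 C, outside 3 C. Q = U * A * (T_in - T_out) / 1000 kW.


dT = 20 - (3) = 17 K
Q = U * A * dT
  = 4.4 * 474 * 17
  = 35455.20 W = 35.46 kW


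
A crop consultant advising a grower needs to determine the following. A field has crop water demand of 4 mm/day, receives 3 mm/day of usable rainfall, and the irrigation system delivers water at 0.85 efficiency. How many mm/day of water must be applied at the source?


IWR = (ETc - Pe) / Ea
    = (4 - 3) / 0.85
    = 1 / 0.85
    = 1.18 mm/day


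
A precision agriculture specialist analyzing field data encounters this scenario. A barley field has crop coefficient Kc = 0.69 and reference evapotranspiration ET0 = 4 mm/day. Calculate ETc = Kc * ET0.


ETc = Kc * ET0
    = 0.69 * 4
    = 2.76 mm/day


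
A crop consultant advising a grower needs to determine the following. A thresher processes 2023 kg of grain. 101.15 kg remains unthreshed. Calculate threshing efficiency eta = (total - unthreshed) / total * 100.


eta = (total - unthreshed) / total * 100
    = (2023 - 101.15) / 2023 * 100
    = 1921.85 / 2023 * 100
    = 95%


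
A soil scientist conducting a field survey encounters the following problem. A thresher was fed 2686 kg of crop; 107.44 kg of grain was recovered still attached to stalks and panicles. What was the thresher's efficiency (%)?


eta = (total - unthreshed) / total * 100
    = (2686 - 107.44) / 2686 * 100
    = 2578.56 / 2686 * 100
    = 96%


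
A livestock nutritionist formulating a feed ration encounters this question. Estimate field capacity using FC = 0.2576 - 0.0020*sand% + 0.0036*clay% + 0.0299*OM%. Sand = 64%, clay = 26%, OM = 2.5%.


FC = 0.2576 - 0.0020*64 + 0.0036*26 + 0.0299*2.5
   = 0.2576 - 0.1280 + 0.0936 + 0.0748
   = 0.2980


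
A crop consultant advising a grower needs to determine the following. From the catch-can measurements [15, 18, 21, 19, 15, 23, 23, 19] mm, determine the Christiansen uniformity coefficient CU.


xbar = 153 / 8 = 19.125
sum|xi - xbar| = 19.250
CU = 100 * (1 - 19.250 / (8 * 19.125))
   = 100 * (1 - 0.1258)
   = 87.42%


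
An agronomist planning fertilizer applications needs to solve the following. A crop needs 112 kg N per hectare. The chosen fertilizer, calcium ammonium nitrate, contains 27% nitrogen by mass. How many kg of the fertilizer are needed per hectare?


Rate = N_required / (N_content / 100)
     = 112 / (27 / 100)
     = 112 / 0.27
     = 414.81 kg/ha


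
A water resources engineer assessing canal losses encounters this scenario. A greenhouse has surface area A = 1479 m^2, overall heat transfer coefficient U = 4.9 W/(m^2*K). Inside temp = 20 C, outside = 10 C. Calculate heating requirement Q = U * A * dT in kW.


dT = 20 - (10) = 10 K
Q = U * A * dT
  = 4.9 * 1479 * 10
  = 72471 W = 72.47 kW


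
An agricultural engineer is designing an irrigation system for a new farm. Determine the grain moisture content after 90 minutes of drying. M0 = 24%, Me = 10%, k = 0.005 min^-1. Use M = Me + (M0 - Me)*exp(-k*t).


M = Me + (M0 - Me) * e^(-k*t)
  = 10 + (24 - 10) * e^(-0.005*90)
  = 10 + 14 * e^(-0.450)
  = 10 + 14 * 0.63763
  = 10 + 8.9268
  = 18.93%


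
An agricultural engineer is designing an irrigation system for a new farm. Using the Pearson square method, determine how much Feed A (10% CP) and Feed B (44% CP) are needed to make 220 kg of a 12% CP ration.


parts_A = CP_b - target = 44 - 12 = 32
parts_B = target - CP_a = 12 - 10 = 2
total_parts = 32 + 2 = 34
Feed A = 220 * 32 / 34 = 207.06 kg
Feed B = 220 * 2 / 34 = 12.94 kg

207.06 kg


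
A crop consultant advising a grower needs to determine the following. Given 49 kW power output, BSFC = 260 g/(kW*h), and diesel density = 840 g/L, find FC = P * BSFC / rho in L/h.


FC = P * BSFC / rho_fuel
   = 49 * 260 / 840
   = 12740 / 840
   = 15.17 L/h


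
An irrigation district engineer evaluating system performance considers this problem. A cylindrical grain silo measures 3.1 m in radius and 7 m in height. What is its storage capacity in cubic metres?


V = pi * r^2 * h
  = pi * 3.1^2 * 7
  = pi * 9.61 * 7
  = 211.33 m^3


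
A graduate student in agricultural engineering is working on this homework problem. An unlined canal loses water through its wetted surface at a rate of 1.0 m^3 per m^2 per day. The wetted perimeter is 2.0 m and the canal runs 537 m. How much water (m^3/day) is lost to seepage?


S = C * P * L
  = 1.0 * 2.0 * 537
  = 1074 m^3/day


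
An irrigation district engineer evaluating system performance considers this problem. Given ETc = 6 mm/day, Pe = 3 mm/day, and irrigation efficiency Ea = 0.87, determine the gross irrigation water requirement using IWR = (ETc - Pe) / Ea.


IWR = (ETc - Pe) / Ea
    = (6 - 3) / 0.87
    = 3 / 0.87
    = 3.45 mm/day


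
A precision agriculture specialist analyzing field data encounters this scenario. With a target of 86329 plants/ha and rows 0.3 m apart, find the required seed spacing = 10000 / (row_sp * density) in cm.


spacing = 10000 / (row_sp * density)
        = 10000 / (0.3 * 86329)
        = 10000 / 25898.70
        = 0.38612 m = 38.61 cm


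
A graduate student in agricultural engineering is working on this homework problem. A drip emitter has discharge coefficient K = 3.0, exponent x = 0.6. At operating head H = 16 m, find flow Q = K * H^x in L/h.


Q = K * H^x
  = 3.0 * 16^0.6
  = 3.0 * 5.2780
  = 15.83 L/h


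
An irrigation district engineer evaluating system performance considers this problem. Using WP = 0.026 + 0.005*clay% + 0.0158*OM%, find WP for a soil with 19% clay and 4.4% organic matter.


WP = 0.026 + 0.005*19 + 0.0158*4.4
   = 0.026 + 0.0950 + 0.0695
   = 0.1905


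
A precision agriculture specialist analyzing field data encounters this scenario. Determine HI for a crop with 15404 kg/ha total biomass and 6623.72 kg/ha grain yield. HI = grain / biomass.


HI = grain_yield / biomass
   = 6623.72 / 15404
   = 0.43


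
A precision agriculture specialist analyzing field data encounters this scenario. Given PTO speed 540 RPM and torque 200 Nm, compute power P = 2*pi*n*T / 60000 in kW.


P = 2*pi*n*T / 60000
  = 2*pi * 540 * 200 / 60000
  = 678584.01 / 60000
  = 11.31 kW


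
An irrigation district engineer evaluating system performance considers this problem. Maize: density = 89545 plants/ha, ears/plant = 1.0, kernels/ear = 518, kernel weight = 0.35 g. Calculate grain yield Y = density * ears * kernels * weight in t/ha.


Y = density * ears * kernels * kw
  = 89545 * 1.0 * 518 * 0.35 g/ha
  = 16234508.50 g/ha
  = 16234.51 kg/ha = 16.23 t/ha


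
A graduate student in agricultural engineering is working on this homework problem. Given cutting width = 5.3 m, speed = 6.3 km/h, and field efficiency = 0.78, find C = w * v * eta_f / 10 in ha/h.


C = w * v * eta_f / 10
  = 5.3 * 6.3 * 0.78 / 10
  = 26.04 / 10
  = 2.60 ha/h


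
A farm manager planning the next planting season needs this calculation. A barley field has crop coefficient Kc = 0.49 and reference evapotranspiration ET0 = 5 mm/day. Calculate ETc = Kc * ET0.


ETc = Kc * ET0
    = 0.49 * 5
    = 2.45 mm/day


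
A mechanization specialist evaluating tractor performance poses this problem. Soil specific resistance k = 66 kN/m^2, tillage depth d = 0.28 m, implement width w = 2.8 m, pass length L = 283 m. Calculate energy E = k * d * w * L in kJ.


E = k * d * w * L
  = 66 * 0.28 * 2.8 * 283
  = 14643.55 kJ


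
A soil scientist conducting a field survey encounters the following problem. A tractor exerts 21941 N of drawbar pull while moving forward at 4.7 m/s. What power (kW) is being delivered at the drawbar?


P = F * v / 1000
  = 21941 * 4.7 / 1000
  = 103122.70 / 1000
  = 103.12 kW


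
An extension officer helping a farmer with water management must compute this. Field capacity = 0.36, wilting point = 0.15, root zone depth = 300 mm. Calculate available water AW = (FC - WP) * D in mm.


AW = (FC - WP) * D
   = (0.36 - 0.15) * 300
   = 0.21 * 300
   = 63 mm


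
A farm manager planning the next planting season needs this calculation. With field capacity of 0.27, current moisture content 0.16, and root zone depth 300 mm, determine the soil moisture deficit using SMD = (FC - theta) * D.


SMD = (FC - theta) * D
    = (0.27 - 0.16) * 300
    = 0.110 * 300
    = 33 mm


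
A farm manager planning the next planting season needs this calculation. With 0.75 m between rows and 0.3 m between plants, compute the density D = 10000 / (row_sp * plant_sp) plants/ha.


D = 10000 / (row_sp * plant_sp)
  = 10000 / (0.75 * 0.3)
  = 10000 / 0.2250
  = 44444.44 plants/ha


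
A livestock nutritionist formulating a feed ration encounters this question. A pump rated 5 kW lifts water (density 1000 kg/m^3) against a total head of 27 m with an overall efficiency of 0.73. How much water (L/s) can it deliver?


Q = (P * 1000 * eta) / (rho * g * H)
  = (5 * 1000 * 0.73) / (1000 * 9.81 * 27)
  = 3650 / 264870
  = 0.01378 m^3/s = 13.78 L/s


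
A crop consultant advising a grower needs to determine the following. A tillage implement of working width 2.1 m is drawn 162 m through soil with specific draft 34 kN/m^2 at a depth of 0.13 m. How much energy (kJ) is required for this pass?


E = k * d * w * L
  = 34 * 0.13 * 2.1 * 162
  = 1503.68 kJ


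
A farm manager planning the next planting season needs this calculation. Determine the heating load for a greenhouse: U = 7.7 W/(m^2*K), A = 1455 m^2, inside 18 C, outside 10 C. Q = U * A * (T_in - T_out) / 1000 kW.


dT = 18 - (10) = 8 K
Q = U * A * dT
  = 7.7 * 1455 * 8
  = 89628 W = 89.63 kW


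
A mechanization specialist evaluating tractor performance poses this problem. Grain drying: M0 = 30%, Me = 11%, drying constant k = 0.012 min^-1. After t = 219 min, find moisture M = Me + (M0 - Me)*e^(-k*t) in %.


M = Me + (M0 - Me) * e^(-k*t)
  = 11 + (30 - 11) * e^(-0.012*219)
  = 11 + 19 * e^(-2.628)
  = 11 + 19 * 0.07222
  = 11 + 1.3722
  = 12.37%


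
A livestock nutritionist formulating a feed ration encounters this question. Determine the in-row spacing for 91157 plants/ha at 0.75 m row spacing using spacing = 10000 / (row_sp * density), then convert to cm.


spacing = 10000 / (row_sp * density)
        = 10000 / (0.75 * 91157)
        = 10000 / 68367.75
        = 0.14627 m = 14.63 cm


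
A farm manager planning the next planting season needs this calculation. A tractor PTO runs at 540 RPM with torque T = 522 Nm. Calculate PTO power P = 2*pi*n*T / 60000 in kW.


P = 2*pi*n*T / 60000
  = 2*pi * 540 * 522 / 60000
  = 1771104.27 / 60000
  = 29.52 kW


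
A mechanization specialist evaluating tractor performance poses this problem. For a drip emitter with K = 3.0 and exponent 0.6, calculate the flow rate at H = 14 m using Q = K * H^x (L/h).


Q = K * H^x
  = 3.0 * 14^0.6
  = 3.0 * 4.8717
  = 14.61 L/h


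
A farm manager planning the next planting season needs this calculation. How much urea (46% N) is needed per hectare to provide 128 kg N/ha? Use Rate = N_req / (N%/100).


Rate = N_required / (N_content / 100)
     = 128 / (46 / 100)
     = 128 / 0.46
     = 278.26 kg/ha


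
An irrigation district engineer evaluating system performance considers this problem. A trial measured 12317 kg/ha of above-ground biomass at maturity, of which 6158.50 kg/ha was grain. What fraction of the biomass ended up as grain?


HI = grain_yield / biomass
   = 6158.50 / 12317
   = 0.50


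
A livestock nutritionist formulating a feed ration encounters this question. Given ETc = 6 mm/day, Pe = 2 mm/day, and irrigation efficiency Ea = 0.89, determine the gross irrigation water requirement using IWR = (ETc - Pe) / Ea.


IWR = (ETc - Pe) / Ea
    = (6 - 2) / 0.89
    = 4 / 0.89
    = 4.49 mm/day


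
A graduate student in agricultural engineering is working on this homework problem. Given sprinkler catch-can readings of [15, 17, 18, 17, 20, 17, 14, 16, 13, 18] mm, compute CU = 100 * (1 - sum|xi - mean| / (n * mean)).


xbar = 165 / 10 = 16.500
sum|xi - xbar| = 16
CU = 100 * (1 - 16 / (10 * 16.500))
   = 100 * (1 - 0.0970)
   = 90.30%


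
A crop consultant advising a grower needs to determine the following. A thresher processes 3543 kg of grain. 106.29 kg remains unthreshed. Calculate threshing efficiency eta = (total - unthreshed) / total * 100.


eta = (total - unthreshed) / total * 100
    = (3543 - 106.29) / 3543 * 100
    = 3436.71 / 3543 * 100
    = 97%


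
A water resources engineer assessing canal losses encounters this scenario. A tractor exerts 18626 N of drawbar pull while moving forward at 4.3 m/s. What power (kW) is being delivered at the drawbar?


P = F * v / 1000
  = 18626 * 4.3 / 1000
  = 80091.80 / 1000
  = 80.09 kW


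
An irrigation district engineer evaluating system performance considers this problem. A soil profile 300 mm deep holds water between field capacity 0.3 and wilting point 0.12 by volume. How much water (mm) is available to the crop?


AW = (FC - WP) * D
   = (0.3 - 0.12) * 300
   = 0.18 * 300
   = 54 mm


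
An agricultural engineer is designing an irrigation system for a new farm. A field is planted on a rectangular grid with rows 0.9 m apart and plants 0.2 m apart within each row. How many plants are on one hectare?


D = 10000 / (row_sp * plant_sp)
  = 10000 / (0.9 * 0.2)
  = 10000 / 0.1800
  = 55555.56 plants/ha


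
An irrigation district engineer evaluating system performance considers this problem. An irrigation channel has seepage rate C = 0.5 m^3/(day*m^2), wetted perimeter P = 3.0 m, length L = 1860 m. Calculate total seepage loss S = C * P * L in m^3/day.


S = C * P * L
  = 0.5 * 3.0 * 1860
  = 2790 m^3/day


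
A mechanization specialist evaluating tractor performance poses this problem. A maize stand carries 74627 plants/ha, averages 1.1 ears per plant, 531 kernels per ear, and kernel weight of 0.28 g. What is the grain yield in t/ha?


Y = density * ears * kernels * kw
  = 74627 * 1.1 * 531 * 0.28 g/ha
  = 12205096.60 g/ha
  = 12205.10 kg/ha = 12.21 t/ha


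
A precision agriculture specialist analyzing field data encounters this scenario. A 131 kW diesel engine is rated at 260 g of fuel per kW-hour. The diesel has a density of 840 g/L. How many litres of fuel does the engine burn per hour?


FC = P * BSFC / rho_fuel
   = 131 * 260 / 840
   = 34060 / 840
   = 40.55 L/h


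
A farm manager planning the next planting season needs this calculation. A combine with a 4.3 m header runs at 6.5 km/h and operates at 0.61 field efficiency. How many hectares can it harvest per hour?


C = w * v * eta_f / 10
  = 4.3 * 6.5 * 0.61 / 10
  = 17.05 / 10
  = 1.70 ha/h


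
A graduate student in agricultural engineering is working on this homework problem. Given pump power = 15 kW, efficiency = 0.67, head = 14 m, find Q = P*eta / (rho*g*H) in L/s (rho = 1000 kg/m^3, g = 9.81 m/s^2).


Q = (P * 1000 * eta) / (rho * g * H)
  = (15 * 1000 * 0.67) / (1000 * 9.81 * 14)
  = 10050 / 137340
  = 0.07318 m^3/s = 73.18 L/s


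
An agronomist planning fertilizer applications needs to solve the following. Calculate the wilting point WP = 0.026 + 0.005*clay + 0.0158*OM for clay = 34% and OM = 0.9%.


WP = 0.026 + 0.005*34 + 0.0158*0.9
   = 0.026 + 0.1700 + 0.0142
   = 0.2102


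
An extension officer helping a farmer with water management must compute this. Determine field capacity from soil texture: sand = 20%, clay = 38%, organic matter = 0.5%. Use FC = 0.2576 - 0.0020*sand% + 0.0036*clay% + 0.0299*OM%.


FC = 0.2576 - 0.0020*20 + 0.0036*38 + 0.0299*0.5
   = 0.2576 - 0.0400 + 0.1368 + 0.0150
   = 0.3694


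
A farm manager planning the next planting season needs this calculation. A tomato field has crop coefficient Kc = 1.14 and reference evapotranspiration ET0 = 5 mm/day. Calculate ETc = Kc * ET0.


ETc = Kc * ET0
    = 1.14 * 5
    = 5.70 mm/day


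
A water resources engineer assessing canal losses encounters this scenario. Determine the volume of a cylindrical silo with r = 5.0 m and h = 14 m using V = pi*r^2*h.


V = pi * r^2 * h
  = pi * 5.0^2 * 14
  = pi * 25 * 14
  = 1099.56 m^3


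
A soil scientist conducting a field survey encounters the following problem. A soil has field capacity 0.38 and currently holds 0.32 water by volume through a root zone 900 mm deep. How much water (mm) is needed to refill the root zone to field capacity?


SMD = (FC - theta) * D
    = (0.38 - 0.32) * 900
    = 0.060 * 900
    = 54 mm


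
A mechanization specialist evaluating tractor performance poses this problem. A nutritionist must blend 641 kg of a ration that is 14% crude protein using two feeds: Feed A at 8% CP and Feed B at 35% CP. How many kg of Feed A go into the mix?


parts_A = CP_b - target = 35 - 14 = 21
parts_B = target - CP_a = 14 - 8 = 6
total_parts = 21 + 6 = 27
Feed A = 641 * 21 / 27 = 498.56 kg
Feed B = 641 * 6 / 27 = 142.44 kg

498.56 kg


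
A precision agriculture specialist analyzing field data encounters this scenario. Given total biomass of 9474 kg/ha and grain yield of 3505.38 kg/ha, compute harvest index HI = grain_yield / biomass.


HI = grain_yield / biomass
   = 3505.38 / 9474
   = 0.37


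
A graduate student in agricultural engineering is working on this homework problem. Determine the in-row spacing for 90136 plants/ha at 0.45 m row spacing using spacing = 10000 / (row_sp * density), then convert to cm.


spacing = 10000 / (row_sp * density)
        = 10000 / (0.45 * 90136)
        = 10000 / 40561.20
        = 0.24654 m = 24.65 cm


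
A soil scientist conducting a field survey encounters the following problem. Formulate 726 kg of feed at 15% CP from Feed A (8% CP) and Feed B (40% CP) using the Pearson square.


parts_A = CP_b - target = 40 - 15 = 25
parts_B = target - CP_a = 15 - 8 = 7
total_parts = 25 + 7 = 32
Feed A = 726 * 25 / 32 = 567.19 kg
Feed B = 726 * 7 / 32 = 158.81 kg

567.19 kg


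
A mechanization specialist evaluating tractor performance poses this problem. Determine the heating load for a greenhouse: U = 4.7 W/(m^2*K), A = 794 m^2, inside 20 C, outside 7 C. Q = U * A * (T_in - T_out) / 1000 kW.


dT = 20 - (7) = 13 K
Q = U * A * dT
  = 4.7 * 794 * 13
  = 48513.40 W = 48.51 kW


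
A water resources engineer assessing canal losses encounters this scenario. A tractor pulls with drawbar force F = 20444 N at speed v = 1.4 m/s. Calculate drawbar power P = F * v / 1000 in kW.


P = F * v / 1000
  = 20444 * 1.4 / 1000
  = 28621.60 / 1000
  = 28.62 kW


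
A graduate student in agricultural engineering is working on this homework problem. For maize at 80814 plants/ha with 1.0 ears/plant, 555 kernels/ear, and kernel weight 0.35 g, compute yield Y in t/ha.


Y = density * ears * kernels * kw
  = 80814 * 1.0 * 555 * 0.35 g/ha
  = 15698119.50 g/ha
  = 15698.12 kg/ha = 15.70 t/ha


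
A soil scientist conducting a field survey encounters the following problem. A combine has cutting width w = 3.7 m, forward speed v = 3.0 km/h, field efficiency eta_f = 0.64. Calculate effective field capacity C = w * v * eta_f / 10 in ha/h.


C = w * v * eta_f / 10
  = 3.7 * 3.0 * 0.64 / 10
  = 7.10 / 10
  = 0.71 ha/h


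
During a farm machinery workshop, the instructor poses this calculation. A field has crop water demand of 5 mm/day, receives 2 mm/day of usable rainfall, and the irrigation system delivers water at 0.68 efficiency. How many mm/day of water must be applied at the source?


IWR = (ETc - Pe) / Ea
    = (5 - 2) / 0.68
    = 3 / 0.68
    = 4.41 mm/day


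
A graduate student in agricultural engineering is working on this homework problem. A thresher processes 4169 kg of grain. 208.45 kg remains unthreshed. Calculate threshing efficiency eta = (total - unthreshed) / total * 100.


eta = (total - unthreshed) / total * 100
    = (4169 - 208.45) / 4169 * 100
    = 3960.55 / 4169 * 100
    = 95%


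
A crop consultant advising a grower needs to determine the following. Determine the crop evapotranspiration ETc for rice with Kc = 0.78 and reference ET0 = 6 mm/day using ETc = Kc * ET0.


ETc = Kc * ET0
    = 0.78 * 6
    = 4.68 mm/day


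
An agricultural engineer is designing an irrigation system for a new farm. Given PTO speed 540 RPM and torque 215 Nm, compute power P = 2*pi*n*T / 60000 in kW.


P = 2*pi*n*T / 60000
  = 2*pi * 540 * 215 / 60000
  = 729477.81 / 60000
  = 12.16 kW


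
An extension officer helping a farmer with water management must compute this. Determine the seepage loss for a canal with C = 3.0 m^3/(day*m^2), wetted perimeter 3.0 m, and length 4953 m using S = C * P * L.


S = C * P * L
  = 3.0 * 3.0 * 4953
  = 44577 m^3/day


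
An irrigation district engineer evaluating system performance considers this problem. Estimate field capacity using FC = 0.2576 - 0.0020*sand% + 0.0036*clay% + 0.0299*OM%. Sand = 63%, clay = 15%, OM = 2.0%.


FC = 0.2576 - 0.0020*63 + 0.0036*15 + 0.0299*2.0
   = 0.2576 - 0.1260 + 0.0540 + 0.0598
   = 0.2454


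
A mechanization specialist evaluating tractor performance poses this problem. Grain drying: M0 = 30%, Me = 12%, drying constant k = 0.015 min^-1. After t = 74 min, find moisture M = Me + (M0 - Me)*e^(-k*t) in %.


M = Me + (M0 - Me) * e^(-k*t)
  = 12 + (30 - 12) * e^(-0.015*74)
  = 12 + 18 * e^(-1.110)
  = 12 + 18 * 0.32956
  = 12 + 5.9321
  = 17.93%


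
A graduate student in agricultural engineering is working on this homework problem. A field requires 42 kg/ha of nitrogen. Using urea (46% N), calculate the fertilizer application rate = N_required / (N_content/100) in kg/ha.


Rate = N_required / (N_content / 100)
     = 42 / (46 / 100)
     = 42 / 0.46
     = 91.30 kg/ha


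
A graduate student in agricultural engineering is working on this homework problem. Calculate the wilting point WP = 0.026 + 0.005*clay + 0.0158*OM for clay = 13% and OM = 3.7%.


WP = 0.026 + 0.005*13 + 0.0158*3.7
   = 0.026 + 0.0650 + 0.0585
   = 0.1495


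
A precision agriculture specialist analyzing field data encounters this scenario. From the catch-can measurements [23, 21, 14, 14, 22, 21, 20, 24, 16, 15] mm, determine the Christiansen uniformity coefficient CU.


xbar = 190 / 10 = 19
sum|xi - xbar| = 34
CU = 100 * (1 - 34 / (10 * 19))
   = 100 * (1 - 0.1789)
   = 82.11%


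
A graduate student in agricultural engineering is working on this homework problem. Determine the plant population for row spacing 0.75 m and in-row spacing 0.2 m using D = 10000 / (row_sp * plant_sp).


D = 10000 / (row_sp * plant_sp)
  = 10000 / (0.75 * 0.2)
  = 10000 / 0.1500
  = 66666.67 plants/ha


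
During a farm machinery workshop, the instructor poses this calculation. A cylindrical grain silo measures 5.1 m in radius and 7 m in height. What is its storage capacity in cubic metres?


V = pi * r^2 * h
  = pi * 5.1^2 * 7
  = pi * 26.01 * 7
  = 571.99 m^3


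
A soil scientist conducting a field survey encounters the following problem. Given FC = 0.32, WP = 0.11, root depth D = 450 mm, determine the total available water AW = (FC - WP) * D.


AW = (FC - WP) * D
   = (0.32 - 0.11) * 450
   = 0.21 * 450
   = 94.50 mm


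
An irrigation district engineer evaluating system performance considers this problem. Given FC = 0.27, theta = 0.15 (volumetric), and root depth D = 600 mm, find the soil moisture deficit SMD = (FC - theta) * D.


SMD = (FC - theta) * D
    = (0.27 - 0.15) * 600
    = 0.120 * 600
    = 72 mm


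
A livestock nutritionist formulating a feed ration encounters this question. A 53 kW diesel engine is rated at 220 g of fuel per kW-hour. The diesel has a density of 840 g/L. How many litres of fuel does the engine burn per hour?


FC = P * BSFC / rho_fuel
   = 53 * 220 / 840
   = 11660 / 840
   = 13.88 L/h


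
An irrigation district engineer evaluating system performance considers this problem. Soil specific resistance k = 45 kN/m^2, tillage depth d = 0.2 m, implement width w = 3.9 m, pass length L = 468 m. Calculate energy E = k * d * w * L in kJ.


E = k * d * w * L
  = 45 * 0.2 * 3.9 * 468
  = 16426.80 kJ


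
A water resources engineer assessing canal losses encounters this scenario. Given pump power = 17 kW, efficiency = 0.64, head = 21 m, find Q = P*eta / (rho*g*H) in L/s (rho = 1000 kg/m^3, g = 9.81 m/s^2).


Q = (P * 1000 * eta) / (rho * g * H)
  = (17 * 1000 * 0.64) / (1000 * 9.81 * 21)
  = 10880 / 206010
  = 0.05281 m^3/s = 52.81 L/s


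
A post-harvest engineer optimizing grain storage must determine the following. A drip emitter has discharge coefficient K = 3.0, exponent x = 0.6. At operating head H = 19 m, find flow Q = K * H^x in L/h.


Q = K * H^x
  = 3.0 * 19^0.6
  = 3.0 * 5.8513
  = 17.55 L/h


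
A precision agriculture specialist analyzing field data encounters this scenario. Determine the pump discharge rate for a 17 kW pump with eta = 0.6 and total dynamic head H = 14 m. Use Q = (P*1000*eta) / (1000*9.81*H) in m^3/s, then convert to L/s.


Q = (P * 1000 * eta) / (rho * g * H)
  = (17 * 1000 * 0.6) / (1000 * 9.81 * 14)
  = 10200 / 137340
  = 0.07427 m^3/s = 74.27 L/s


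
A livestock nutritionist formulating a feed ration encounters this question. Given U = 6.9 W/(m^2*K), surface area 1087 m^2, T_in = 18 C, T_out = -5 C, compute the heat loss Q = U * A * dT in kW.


dT = 18 - (-5) = 23 K
Q = U * A * dT
  = 6.9 * 1087 * 23
  = 172506.90 W = 172.51 kW


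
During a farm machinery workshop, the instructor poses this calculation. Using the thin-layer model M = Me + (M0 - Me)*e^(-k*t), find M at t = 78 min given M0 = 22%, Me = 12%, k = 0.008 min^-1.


M = Me + (M0 - Me) * e^(-k*t)
  = 12 + (22 - 12) * e^(-0.008*78)
  = 12 + 10 * e^(-0.624)
  = 12 + 10 * 0.53580
  = 12 + 5.3580
  = 17.36%


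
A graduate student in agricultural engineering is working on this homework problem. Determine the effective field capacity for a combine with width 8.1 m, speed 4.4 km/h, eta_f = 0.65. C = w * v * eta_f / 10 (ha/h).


C = w * v * eta_f / 10
  = 8.1 * 4.4 * 0.65 / 10
  = 23.17 / 10
  = 2.32 ha/h


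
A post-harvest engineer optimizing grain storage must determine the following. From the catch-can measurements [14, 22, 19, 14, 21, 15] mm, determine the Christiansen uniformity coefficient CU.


xbar = 105 / 6 = 17.500
sum|xi - xbar| = 19
CU = 100 * (1 - 19 / (6 * 17.500))
   = 100 * (1 - 0.1810)
   = 81.90%


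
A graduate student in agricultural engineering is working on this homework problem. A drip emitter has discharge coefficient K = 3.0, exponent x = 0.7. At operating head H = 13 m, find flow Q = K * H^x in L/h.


Q = K * H^x
  = 3.0 * 13^0.7
  = 3.0 * 6.0223
  = 18.07 L/h


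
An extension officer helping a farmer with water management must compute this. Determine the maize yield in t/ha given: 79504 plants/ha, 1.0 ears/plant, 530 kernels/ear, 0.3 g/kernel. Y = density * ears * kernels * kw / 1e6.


Y = density * ears * kernels * kw
  = 79504 * 1.0 * 530 * 0.3 g/ha
  = 12641136 g/ha
  = 12641.14 kg/ha = 12.64 t/ha


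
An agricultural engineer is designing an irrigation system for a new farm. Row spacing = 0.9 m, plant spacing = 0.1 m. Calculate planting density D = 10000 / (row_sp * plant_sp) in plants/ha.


D = 10000 / (row_sp * plant_sp)
  = 10000 / (0.9 * 0.1)
  = 10000 / 0.0900
  = 111111.11 plants/ha


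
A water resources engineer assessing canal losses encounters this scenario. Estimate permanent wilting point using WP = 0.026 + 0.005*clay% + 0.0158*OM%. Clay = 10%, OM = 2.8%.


WP = 0.026 + 0.005*10 + 0.0158*2.8
   = 0.026 + 0.0500 + 0.0442
   = 0.1202


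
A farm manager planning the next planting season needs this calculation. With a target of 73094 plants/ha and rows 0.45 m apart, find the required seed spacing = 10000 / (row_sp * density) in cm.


spacing = 10000 / (row_sp * density)
        = 10000 / (0.45 * 73094)
        = 10000 / 32892.30
        = 0.30402 m = 30.40 cm


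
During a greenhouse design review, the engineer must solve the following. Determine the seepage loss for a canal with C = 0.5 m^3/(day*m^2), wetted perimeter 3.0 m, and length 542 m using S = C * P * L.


S = C * P * L
  = 0.5 * 3.0 * 542
  = 813 m^3/day


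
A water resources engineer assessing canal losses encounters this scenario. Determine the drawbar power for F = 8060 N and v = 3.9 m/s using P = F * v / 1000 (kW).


P = F * v / 1000
  = 8060 * 3.9 / 1000
  = 31434 / 1000
  = 31.43 kW


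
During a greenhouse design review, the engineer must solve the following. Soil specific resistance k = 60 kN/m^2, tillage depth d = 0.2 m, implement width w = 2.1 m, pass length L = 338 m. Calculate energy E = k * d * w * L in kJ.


E = k * d * w * L
  = 60 * 0.2 * 2.1 * 338
  = 8517.60 kJ


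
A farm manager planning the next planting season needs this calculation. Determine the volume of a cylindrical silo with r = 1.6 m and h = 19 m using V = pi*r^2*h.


V = pi * r^2 * h
  = pi * 1.6^2 * 19
  = pi * 2.56 * 19
  = 152.81 m^3


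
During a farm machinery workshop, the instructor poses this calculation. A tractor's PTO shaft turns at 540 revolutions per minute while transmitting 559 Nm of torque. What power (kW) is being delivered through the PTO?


P = 2*pi*n*T / 60000
  = 2*pi * 540 * 559 / 60000
  = 1896642.32 / 60000
  = 31.61 kW


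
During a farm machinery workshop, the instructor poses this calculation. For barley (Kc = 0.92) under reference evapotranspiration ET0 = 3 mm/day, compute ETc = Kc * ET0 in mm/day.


ETc = Kc * ET0
    = 0.92 * 3
    = 2.76 mm/day


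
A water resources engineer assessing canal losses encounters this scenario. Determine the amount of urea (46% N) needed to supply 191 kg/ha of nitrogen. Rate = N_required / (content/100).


Rate = N_required / (N_content / 100)
     = 191 / (46 / 100)
     = 191 / 0.46
     = 415.22 kg/ha


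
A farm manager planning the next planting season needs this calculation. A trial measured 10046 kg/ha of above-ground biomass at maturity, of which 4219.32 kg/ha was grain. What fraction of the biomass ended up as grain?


HI = grain_yield / biomass
   = 4219.32 / 10046
   = 0.42


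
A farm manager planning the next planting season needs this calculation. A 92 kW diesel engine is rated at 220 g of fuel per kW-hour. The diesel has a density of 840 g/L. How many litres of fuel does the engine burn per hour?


FC = P * BSFC / rho_fuel
   = 92 * 220 / 840
   = 20240 / 840
   = 24.10 L/h


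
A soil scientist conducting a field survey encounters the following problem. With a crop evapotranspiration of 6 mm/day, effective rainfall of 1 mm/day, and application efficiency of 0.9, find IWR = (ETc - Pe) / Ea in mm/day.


IWR = (ETc - Pe) / Ea
    = (6 - 1) / 0.9
    = 5 / 0.9
    = 5.56 mm/day


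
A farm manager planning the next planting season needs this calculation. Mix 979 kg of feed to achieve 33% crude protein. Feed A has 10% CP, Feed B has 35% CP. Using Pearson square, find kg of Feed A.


parts_A = CP_b - target = 35 - 33 = 2
parts_B = target - CP_a = 33 - 10 = 23
total_parts = 2 + 23 = 25
Feed A = 979 * 2 / 25 = 78.32 kg
Feed B = 979 * 23 / 25 = 900.68 kg

78.32 kg


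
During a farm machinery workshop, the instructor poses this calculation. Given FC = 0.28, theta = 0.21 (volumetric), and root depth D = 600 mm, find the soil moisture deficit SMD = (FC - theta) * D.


SMD = (FC - theta) * D
    = (0.28 - 0.21) * 600
    = 0.070 * 600
    = 42 mm


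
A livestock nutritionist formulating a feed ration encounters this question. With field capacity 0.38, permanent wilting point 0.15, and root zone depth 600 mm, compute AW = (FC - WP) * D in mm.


AW = (FC - WP) * D
   = (0.38 - 0.15) * 600
   = 0.23 * 600
   = 138 mm


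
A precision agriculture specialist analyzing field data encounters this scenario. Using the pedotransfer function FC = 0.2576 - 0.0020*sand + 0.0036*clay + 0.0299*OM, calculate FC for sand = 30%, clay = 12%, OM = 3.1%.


FC = 0.2576 - 0.0020*30 + 0.0036*12 + 0.0299*3.1
   = 0.2576 - 0.0600 + 0.0432 + 0.0927
   = 0.3335


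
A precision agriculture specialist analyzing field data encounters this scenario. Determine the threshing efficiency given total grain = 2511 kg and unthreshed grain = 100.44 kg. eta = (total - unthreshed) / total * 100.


eta = (total - unthreshed) / total * 100
    = (2511 - 100.44) / 2511 * 100
    = 2410.56 / 2511 * 100
    = 96%


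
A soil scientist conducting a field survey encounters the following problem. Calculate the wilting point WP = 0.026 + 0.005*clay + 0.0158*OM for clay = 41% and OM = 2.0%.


WP = 0.026 + 0.005*41 + 0.0158*2.0
   = 0.026 + 0.2050 + 0.0316
   = 0.2626


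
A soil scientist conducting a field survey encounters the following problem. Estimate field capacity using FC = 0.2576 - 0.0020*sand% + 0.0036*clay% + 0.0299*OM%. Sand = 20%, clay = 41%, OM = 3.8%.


FC = 0.2576 - 0.0020*20 + 0.0036*41 + 0.0299*3.8
   = 0.2576 - 0.0400 + 0.1476 + 0.1136
   = 0.4788


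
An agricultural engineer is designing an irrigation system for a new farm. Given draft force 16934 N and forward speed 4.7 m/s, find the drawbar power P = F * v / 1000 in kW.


P = F * v / 1000
  = 16934 * 4.7 / 1000
  = 79589.80 / 1000
  = 79.59 kW


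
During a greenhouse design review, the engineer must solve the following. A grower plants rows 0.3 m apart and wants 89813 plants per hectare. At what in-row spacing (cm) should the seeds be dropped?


spacing = 10000 / (row_sp * density)
        = 10000 / (0.3 * 89813)
        = 10000 / 26943.90
        = 0.37114 m = 37.11 cm


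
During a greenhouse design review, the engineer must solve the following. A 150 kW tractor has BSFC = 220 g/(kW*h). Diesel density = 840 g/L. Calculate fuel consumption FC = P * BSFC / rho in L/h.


FC = P * BSFC / rho_fuel
   = 150 * 220 / 840
   = 33000 / 840
   = 39.29 L/h


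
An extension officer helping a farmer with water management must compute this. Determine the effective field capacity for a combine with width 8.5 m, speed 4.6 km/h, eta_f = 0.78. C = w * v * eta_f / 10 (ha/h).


C = w * v * eta_f / 10
  = 8.5 * 4.6 * 0.78 / 10
  = 30.50 / 10
  = 3.05 ha/h


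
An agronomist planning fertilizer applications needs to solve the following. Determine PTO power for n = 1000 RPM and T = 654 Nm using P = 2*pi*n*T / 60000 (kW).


P = 2*pi*n*T / 60000
  = 2*pi * 1000 * 654 / 60000
  = 4109203.19 / 60000
  = 68.49 kW


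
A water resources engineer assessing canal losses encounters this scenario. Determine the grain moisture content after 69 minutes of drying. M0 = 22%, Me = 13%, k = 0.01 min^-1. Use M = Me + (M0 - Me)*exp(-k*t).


M = Me + (M0 - Me) * e^(-k*t)
  = 13 + (22 - 13) * e^(-0.01*69)
  = 13 + 9 * e^(-0.690)
  = 13 + 9 * 0.50158
  = 13 + 4.5142
  = 17.51%


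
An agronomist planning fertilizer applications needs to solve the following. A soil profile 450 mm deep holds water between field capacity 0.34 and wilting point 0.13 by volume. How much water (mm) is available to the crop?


AW = (FC - WP) * D
   = (0.34 - 0.13) * 450
   = 0.21 * 450
   = 94.50 mm


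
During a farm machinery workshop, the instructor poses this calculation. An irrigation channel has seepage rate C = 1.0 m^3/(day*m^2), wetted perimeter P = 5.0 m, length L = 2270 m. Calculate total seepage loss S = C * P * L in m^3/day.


S = C * P * L
  = 1.0 * 5.0 * 2270
  = 11350 m^3/day


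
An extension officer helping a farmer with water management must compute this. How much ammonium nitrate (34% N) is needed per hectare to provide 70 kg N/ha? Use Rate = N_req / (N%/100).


Rate = N_required / (N_content / 100)
     = 70 / (34 / 100)
     = 70 / 0.34
     = 205.88 kg/ha


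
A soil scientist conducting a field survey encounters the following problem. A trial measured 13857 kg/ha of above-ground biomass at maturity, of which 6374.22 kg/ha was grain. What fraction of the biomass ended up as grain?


HI = grain_yield / biomass
   = 6374.22 / 13857
   = 0.46


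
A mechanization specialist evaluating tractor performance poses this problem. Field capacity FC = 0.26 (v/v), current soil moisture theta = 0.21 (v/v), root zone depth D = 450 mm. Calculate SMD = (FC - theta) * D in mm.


SMD = (FC - theta) * D
    = (0.26 - 0.21) * 450
    = 0.050 * 450
    = 22.50 mm


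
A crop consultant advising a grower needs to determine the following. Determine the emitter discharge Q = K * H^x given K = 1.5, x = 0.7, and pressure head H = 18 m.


Q = K * H^x
  = 1.5 * 18^0.7
  = 1.5 * 7.5629
  = 11.34 L/h


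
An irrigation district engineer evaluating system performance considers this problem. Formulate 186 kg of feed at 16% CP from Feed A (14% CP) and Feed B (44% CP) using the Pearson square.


parts_A = CP_b - target = 44 - 16 = 28
parts_B = target - CP_a = 16 - 14 = 2
total_parts = 28 + 2 = 30
Feed A = 186 * 28 / 30 = 173.60 kg
Feed B = 186 * 2 / 30 = 12.40 kg

173.60 kg


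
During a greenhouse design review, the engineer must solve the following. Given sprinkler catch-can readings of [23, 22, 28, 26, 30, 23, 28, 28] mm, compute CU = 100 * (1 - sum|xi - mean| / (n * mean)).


xbar = 208 / 8 = 26
sum|xi - xbar| = 20
CU = 100 * (1 - 20 / (8 * 26))
   = 100 * (1 - 0.0962)
   = 90.38%


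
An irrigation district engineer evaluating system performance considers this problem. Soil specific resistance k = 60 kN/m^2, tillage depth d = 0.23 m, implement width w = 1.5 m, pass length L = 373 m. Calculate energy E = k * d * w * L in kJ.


E = k * d * w * L
  = 60 * 0.23 * 1.5 * 373
  = 7721.10 kJ


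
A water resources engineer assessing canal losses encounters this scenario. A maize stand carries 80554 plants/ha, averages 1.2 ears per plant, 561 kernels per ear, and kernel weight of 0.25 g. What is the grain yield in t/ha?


Y = density * ears * kernels * kw
  = 80554 * 1.2 * 561 * 0.25 g/ha
  = 13557238.20 g/ha
  = 13557.24 kg/ha = 13.56 t/ha


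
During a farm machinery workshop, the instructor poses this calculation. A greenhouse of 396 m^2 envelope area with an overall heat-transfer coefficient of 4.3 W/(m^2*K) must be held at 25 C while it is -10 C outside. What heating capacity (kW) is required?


dT = 25 - (-10) = 35 K
Q = U * A * dT
  = 4.3 * 396 * 35
  = 59598 W = 59.60 kW


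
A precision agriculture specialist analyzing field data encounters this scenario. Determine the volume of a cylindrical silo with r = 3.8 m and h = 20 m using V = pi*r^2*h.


V = pi * r^2 * h
  = pi * 3.8^2 * 20
  = pi * 14.44 * 20
  = 907.29 m^3


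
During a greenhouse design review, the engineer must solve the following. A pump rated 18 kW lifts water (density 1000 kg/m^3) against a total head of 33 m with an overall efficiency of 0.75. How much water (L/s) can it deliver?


Q = (P * 1000 * eta) / (rho * g * H)
  = (18 * 1000 * 0.75) / (1000 * 9.81 * 33)
  = 13500 / 323730
  = 0.04170 m^3/s = 41.70 L/s


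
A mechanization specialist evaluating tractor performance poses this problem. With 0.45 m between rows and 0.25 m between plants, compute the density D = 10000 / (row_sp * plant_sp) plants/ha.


D = 10000 / (row_sp * plant_sp)
  = 10000 / (0.45 * 0.25)
  = 10000 / 0.1125
  = 88888.89 plants/ha


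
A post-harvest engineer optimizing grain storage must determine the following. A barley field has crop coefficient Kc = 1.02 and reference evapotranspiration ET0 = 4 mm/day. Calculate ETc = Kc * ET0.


ETc = Kc * ET0
    = 1.02 * 4
    = 4.08 mm/day


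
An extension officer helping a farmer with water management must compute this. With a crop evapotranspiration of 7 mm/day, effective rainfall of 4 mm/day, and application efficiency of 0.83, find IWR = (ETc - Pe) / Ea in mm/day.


IWR = (ETc - Pe) / Ea
    = (7 - 4) / 0.83
    = 3 / 0.83
    = 3.61 mm/day


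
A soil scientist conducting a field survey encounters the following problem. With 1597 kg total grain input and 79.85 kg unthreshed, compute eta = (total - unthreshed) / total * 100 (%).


eta = (total - unthreshed) / total * 100
    = (1597 - 79.85) / 1597 * 100
    = 1517.15 / 1597 * 100
    = 95%
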